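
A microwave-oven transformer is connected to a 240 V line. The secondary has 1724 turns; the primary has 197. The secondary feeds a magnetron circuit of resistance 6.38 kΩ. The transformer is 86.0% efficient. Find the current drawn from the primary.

V_s = 240 × 1724/197 = 2100.3 V.
I_s = V_s/R = 2100.3/6380 = 0.32920 A.
P_out = V_s I_s = 2100.3 × 0.32920 = 691.42 W.
P_in = P_out/η = 691.42/0.860 = 803.98 W.
I_p = P_in/V_p = 803.98/240 = 3.35 A.

I_p ≈ 3.35 A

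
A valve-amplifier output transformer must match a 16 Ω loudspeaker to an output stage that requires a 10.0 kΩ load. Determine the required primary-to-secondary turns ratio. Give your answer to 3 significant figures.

N_p/N_s ≈ 25.0

Z_p/Z_s = (N_p/N_s)², so N_p/N_s = √(10000/16) = √625 = 25.0.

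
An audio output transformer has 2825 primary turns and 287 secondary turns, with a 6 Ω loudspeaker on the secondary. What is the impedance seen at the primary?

Z_p = (N_p/N_s)² × Z_s = (2825/287)² × 6 = 581 Ω.

Z_p ≈ 581 Ω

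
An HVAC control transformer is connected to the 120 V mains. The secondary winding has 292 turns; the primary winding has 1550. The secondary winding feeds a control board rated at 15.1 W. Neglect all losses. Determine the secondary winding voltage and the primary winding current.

V_s ≈ 22.6 V, I_p ≈ 0.126 A

V_s = V_p × N_s/N_p = 120 × 292/1550 = 22.606 V.
I_s = P/V_s = 15.1/22.606 = 0.66795 A.
I_p = I_s × N_s/N_p = 0.66795 × 292/1550 = 0.126 A.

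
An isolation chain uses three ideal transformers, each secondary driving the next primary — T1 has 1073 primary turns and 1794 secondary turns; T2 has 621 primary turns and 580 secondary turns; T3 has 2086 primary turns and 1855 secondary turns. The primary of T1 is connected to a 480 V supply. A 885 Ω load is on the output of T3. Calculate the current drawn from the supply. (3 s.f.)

After T1: V = 480.00 × 1794/1073 = 802.53 V.
After T2: V = 802.53 × 580/621 = 749.55 V.
After T3: V = 749.55 × 1855/2086 = 666.55 V.
I_load = 666.55/885 = 0.75316 A, so P_out = 666.55 × 0.75316 = 502.01 W.
All ideal ⇒ P_in = P_out, so I_supply = 502.01/480 = 1.05 A.

I_supply ≈ 1.05 A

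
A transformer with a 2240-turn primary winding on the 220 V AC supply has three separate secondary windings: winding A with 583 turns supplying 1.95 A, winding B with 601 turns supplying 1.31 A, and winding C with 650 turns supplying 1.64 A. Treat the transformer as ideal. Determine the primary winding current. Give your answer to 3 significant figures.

I_p ≈ 1.33 A

V_A = 220 × 583/2240 = 57.259 V; V_B = 220 × 601/2240 = 59.027 V; V_C = 220 × 650/2240 = 63.839 V.
P_out = V_A I_A + V_B I_B + V_C I_C = 57.259×1.95 + 59.027×1.31 + 63.839×1.64 = 111.65 + 77.325 + 104.70 = 293.68 W.
Ideal ⇒ P_in = P_out, so I_p = P_out/V_p = 293.68/220 = 1.33 A.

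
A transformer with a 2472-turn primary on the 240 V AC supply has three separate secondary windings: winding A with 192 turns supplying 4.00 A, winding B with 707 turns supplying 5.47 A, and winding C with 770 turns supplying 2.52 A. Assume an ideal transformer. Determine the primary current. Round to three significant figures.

I_p ≈ 2.66 A

V_A = 240 × 192/2472 = 18.641 V; V_B = 240 × 707/2472 = 68.641 V; V_C = 240 × 770/2472 = 74.757 V.
P_out = V_A I_A + V_B I_B + V_C I_C = 18.641×4.00 + 68.641×5.47 + 74.757×2.52 = 74.563 + 375.47 + 188.39 = 638.42 W.
Ideal ⇒ P_in = P_out, so I_p = P_out/V_p = 638.42/240 = 2.66 A.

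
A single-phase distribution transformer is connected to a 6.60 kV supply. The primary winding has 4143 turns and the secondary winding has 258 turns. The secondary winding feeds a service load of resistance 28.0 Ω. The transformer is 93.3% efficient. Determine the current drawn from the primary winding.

I_p ≈ 0.980 A

V_s = 6600 × 258/4143 = 411.01 V.
I_s = V_s/R = 411.01/28.0 = 14.679 A.
P_out = V_s I_s = 411.01 × 14.679 = 6033.1 W.
P_in = P_out/η = 6033.1/0.933 = 6466.3 W.
I_p = P_in/V_p = 6466.3/6600 = 0.980 A.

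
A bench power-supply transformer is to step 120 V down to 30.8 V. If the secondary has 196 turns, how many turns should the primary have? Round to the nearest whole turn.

N_p = 764 turns

N_p/N_s = V_p/V_s, so N_p = 196 × 120/30.8 = 763.6 ≈ 764 turns.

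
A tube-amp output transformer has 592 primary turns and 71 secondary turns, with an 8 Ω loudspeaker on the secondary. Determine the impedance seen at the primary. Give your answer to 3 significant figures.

Z_p ≈ 556 Ω

Z_p = (N_p/N_s)² × Z_s = (592/71)² × 8 = 556 Ω.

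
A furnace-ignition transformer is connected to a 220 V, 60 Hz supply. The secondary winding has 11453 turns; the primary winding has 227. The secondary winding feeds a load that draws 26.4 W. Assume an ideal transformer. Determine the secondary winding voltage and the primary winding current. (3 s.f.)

V_s ≈ 11100 V, I_p ≈ 0.120 A

V_s = V_p × N_s/N_p = 220 × 11453/227 = 11100 V.
I_s = P/V_s = 26.4/11100 = 0.0023784 A.
I_p = I_s × N_s/N_p = 0.0023784 × 11453/227 = 0.120 A.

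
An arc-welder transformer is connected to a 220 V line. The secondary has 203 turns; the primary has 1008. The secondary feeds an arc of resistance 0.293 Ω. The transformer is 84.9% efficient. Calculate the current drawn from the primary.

I_p ≈ 35.9 A

V_s = 220 × 203/1008 = 44.306 V.
I_s = V_s/R = 44.306/0.293 = 151.21 A.
P_out = V_s I_s = 44.306 × 151.21 = 6699.6 W.
P_in = P_out/η = 6699.6/0.849 = 7891.2 W.
I_p = P_in/V_p = 7891.2/220 = 35.9 A.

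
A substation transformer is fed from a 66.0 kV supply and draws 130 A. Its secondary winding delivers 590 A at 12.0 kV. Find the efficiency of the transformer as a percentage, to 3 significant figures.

η ≈ 82.5%

P_in = 66000 × 130 = 8.58000×10^6 W.
P_out = 12000 × 590 = 7.08000×10^6 W.
η = P_out/P_in = 7.08000×10^6/(8.58000×10^6) = 0.825.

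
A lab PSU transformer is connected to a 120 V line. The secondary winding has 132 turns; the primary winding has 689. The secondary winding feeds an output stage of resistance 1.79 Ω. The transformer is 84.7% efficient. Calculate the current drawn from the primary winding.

V_s = 120 × 132/689 = 22.990 V.
I_s = V_s/R = 22.990/1.79 = 12.843 A.
P_out = V_s I_s = 22.990 × 12.843 = 295.27 W.
P_in = P_out/η = 295.27/0.847 = 348.61 W.
I_p = P_in/V_p = 348.61/120 = 2.91 A.

I_p ≈ 2.91 A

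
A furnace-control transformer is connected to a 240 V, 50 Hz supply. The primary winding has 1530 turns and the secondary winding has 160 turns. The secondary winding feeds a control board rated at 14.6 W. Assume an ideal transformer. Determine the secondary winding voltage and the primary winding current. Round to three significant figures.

V_s = V_p × N_s/N_p = 240 × 160/1530 = 25.098 V.
I_s = P/V_s = 14.6/25.098 = 0.58172 A.
I_p = I_s × N_s/N_p = 0.58172 × 160/1530 = 0.0608 A.

V_s ≈ 25.1 V, I_p ≈ 0.0608 A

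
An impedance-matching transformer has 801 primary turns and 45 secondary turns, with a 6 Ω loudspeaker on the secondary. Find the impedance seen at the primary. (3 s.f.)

Z_p = (N_p/N_s)² × Z_s = (801/45)² × 6 = 1900 Ω.

Z_p ≈ 1900 Ω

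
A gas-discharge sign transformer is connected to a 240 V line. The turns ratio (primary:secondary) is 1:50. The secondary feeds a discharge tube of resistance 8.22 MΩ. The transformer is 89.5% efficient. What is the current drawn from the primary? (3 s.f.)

V_s = 240 × 50/1 = 12000 V.
I_s = V_s/R = 12000/(8.22×10^6) = 0.0014599 A.
P_out = V_s I_s = 12000 × 0.0014599 = 17.518 W.
P_in = P_out/η = 17.518/0.895 = 19.573 W.
I_p = P_in/V_p = 19.573/240 = 0.0816 A.

I_p ≈ 0.0816 A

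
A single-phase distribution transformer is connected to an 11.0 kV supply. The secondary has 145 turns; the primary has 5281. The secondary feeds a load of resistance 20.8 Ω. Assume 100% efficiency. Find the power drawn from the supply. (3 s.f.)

P ≈ 4390 W

V_s = V_p × N_s/N_p = 11000 × 145/5281 = 302.03 V.
I_s = V_s/R = 302.03/20.8 = 14.520 A.
I_p = I_s × N_s/N_p = 14.520 × 145/5281 = 0.39869 A.
P = V_p I_p = 11000 × 0.39869 = 4390 W.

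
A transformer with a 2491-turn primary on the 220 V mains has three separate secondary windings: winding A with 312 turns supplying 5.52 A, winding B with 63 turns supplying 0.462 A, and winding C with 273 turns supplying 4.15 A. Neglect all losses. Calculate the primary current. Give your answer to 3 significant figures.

V_A = 220 × 312/2491 = 27.555 V; V_B = 220 × 63/2491 = 5.5640 V; V_C = 220 × 273/2491 = 24.111 V.
P_out = V_A I_A + V_B I_B + V_C I_C = 27.555×5.52 + 5.5640×0.462 + 24.111×4.15 = 152.10 + 2.5706 + 100.06 = 254.74 W.
Ideal ⇒ P_in = P_out, so I_p = P_out/V_p = 254.74/220 = 1.16 A.

I_p ≈ 1.16 A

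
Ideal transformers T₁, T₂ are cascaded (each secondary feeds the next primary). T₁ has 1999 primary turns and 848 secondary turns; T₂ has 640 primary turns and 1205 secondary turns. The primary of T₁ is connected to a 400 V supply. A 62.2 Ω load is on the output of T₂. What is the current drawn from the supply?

Secondary of T₁: V = 400.00 × 848/1999 = 169.68 V.
Secondary of T₂: V = 169.68 × 1205/640 = 319.48 V.
I_load = 319.48/62.2 = 5.1364 A, so P_out = 319.48 × 5.1364 = 1641.0 W.
All ideal ⇒ P_in = P_out, so I_supply = 1641.0/400 = 4.10 A.

I_supply ≈ 4.10 A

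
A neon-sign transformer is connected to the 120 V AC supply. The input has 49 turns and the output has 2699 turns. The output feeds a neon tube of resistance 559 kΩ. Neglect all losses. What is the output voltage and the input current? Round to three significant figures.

V_out = V_in × N_out/N_in = 120 × 2699/49 = 6609.8 V.
I_out = V_out/R = 6609.8/559000 = 0.011824 A.
I_in = I_out × N_out/N_in = 0.011824 × 2699/49 = 0.651 A.

V_out ≈ 6610 V, I_in ≈ 0.651 A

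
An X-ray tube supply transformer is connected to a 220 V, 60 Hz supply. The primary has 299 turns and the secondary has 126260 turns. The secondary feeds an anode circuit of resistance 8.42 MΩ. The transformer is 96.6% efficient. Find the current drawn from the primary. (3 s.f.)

V_s = 220 × 126260/299 = 92900 V.
I_s = V_s/R = 92900/(8.42×10^6) = 0.011033 A.
P_out = V_s I_s = 92900 × 0.011033 = 1025.0 W.
P_in = P_out/η = 1025.0/0.966 = 1061.1 W.
I_p = P_in/V_p = 1061.1/220 = 4.82 A.

I_p ≈ 4.82 A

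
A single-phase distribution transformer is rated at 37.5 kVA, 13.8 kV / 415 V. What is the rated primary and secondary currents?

I_p ≈ 2.72 A, I_s ≈ 90.4 A

I_p = S/V_p = 37500/13800 = 2.72 A.
I_s = S/V_s = 37500/415 = 90.4 A.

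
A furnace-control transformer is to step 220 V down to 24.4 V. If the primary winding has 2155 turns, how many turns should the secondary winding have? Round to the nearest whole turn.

N_s = 239 turns

N_s/N_p = V_s/V_p, so N_s = 2155 × 24.4/220 = 239.0 ≈ 239 turns.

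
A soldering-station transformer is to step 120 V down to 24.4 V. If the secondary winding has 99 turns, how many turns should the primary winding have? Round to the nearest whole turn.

N_p/N_s = V_p/V_s, so N_p = 99 × 120/24.4 = 486.9 ≈ 487 turns.

N_p = 487 turns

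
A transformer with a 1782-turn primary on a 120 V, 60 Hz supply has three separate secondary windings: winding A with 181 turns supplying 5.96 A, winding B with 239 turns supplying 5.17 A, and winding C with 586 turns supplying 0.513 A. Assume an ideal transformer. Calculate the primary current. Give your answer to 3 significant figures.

I_p ≈ 1.47 A

V_A = 120 × 181/1782 = 12.189 V; V_B = 120 × 239/1782 = 16.094 V; V_C = 120 × 586/1782 = 39.461 V.
P_out = V_A I_A + V_B I_B + V_C I_C = 12.189×5.96 + 16.094×5.17 + 39.461×0.513 = 72.644 + 83.207 + 20.244 = 176.09 W.
Ideal ⇒ P_in = P_out, so I_p = P_out/V_p = 176.09/120 = 1.47 A.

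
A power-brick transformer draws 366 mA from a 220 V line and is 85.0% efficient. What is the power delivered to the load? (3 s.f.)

P_in = V_p I_p = 220 × 0.366 = 80.520 W.
P_out = η P_in = 0.850 × 80.520 = 68.4 W.

P_out ≈ 68.4 W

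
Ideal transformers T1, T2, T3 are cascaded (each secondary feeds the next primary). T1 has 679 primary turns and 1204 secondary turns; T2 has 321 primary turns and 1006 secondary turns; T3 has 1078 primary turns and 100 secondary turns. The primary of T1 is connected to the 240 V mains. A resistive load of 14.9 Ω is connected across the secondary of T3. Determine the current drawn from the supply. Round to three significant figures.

I_supply ≈ 4.28 A

After T1: V = 240.00 × 1204/679 = 425.57 V.
After T2: V = 425.57 × 1006/321 = 1333.7 V.
After T3: V = 1333.7 × 100/1078 = 123.72 V.
I_load = 123.72/14.9 = 8.3034 A, so P_out = 123.72 × 8.3034 = 1027.3 W.
All ideal ⇒ P_in = P_out, so I_supply = 1027.3/240 = 4.28 A.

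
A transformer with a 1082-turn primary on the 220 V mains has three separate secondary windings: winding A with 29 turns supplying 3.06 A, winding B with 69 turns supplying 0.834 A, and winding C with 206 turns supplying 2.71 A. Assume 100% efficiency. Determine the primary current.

V_A = 220 × 29/1082 = 5.8965 V; V_B = 220 × 69/1082 = 14.030 V; V_C = 220 × 206/1082 = 41.885 V.
P_out = V_A I_A + V_B I_B + V_C I_C = 5.8965×3.06 + 14.030×0.834 + 41.885×2.71 = 18.043 + 11.701 + 113.51 = 143.25 W.
Ideal ⇒ P_in = P_out, so I_p = P_out/V_p = 143.25/220 = 0.651 A.

I_p ≈ 0.651 A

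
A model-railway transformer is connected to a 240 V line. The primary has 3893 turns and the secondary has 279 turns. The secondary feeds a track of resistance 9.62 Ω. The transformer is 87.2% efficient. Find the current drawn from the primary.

I_p ≈ 0.147 A

V_s = 240 × 279/3893 = 17.200 V.
I_s = V_s/R = 17.200/9.62 = 1.7880 A.
P_out = V_s I_s = 17.200 × 1.7880 = 30.753 W.
P_in = P_out/η = 30.753/0.872 = 35.267 W.
I_p = P_in/V_p = 35.267/240 = 0.147 A.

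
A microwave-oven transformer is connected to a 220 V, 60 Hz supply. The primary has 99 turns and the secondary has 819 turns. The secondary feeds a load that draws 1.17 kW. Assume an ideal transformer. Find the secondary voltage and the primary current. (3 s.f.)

V_s = V_p × N_s/N_p = 220 × 819/99 = 1820.0 V.
I_s = P/V_s = 1170/1820.0 = 0.64286 A.
I_p = I_s × N_s/N_p = 0.64286 × 819/99 = 5.32 A.

V_s ≈ 1820 V, I_p ≈ 5.32 A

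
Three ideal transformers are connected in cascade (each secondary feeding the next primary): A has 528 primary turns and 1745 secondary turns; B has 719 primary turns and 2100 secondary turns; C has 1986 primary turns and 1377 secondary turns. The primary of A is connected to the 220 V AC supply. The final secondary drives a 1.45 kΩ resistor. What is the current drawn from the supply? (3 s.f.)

After A: V = 220.00 × 1745/528 = 727.08 V.
After B: V = 727.08 × 2100/719 = 2123.6 V.
After C: V = 2123.6 × 1377/1986 = 1472.4 V.
I_load = 1472.4/1450 = 1.0155 A, so P_out = 1472.4 × 1.0155 = 1495.2 W.
All ideal ⇒ P_in = P_out, so I_supply = 1495.2/220 = 6.80 A.

I_supply ≈ 6.80 A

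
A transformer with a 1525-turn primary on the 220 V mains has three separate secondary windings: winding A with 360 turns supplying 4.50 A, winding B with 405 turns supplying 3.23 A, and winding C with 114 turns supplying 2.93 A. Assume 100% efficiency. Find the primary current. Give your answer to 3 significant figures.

V_A = 220 × 360/1525 = 51.934 V; V_B = 220 × 405/1525 = 58.426 V; V_C = 220 × 114/1525 = 16.446 V.
P_out = V_A I_A + V_B I_B + V_C I_C = 51.934×4.50 + 58.426×3.23 + 16.446×2.93 = 233.70 + 188.72 + 48.186 = 470.61 W.
Ideal ⇒ P_in = P_out, so I_p = P_out/V_p = 470.61/220 = 2.14 A.

I_p ≈ 2.14 A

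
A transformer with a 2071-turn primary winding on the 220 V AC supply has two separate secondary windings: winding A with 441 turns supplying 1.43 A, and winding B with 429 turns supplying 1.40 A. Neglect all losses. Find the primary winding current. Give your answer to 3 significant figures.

V_A = 220 × 441/2071 = 46.847 V; V_B = 220 × 429/2071 = 45.572 V.
P_out = V_A I_A + V_B I_B = 46.847×1.43 + 45.572×1.40 = 66.991 + 63.801 = 130.79 W.
Ideal ⇒ P_in = P_out, so I_p = P_out/V_p = 130.79/220 = 0.595 A.

I_p ≈ 0.595 A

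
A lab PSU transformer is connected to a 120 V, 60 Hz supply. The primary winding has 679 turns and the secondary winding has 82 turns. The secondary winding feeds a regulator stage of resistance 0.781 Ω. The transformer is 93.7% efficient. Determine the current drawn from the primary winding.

I_p ≈ 2.39 A

V_s = 120 × 82/679 = 14.492 V.
I_s = V_s/R = 14.492/0.781 = 18.556 A.
P_out = V_s I_s = 14.492 × 18.556 = 268.91 W.
P_in = P_out/η = 268.91/0.937 = 286.99 W.
I_p = P_in/V_p = 286.99/120 = 2.39 A.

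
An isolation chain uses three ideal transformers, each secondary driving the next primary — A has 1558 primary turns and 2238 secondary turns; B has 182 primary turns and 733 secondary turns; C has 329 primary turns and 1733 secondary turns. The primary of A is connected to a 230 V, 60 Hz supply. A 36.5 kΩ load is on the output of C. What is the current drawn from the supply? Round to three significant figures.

I_supply ≈ 5.85 A

After A: V = 230.00 × 2238/1558 = 330.39 V.
After B: V = 330.39 × 733/182 = 1330.6 V.
After C: V = 1330.6 × 1733/329 = 7009.0 V.
I_load = 7009.0/36500 = 0.19203 A, so P_out = 7009.0 × 0.19203 = 1345.9 W.
All ideal ⇒ P_in = P_out, so I_supply = 1345.9/230 = 5.85 A.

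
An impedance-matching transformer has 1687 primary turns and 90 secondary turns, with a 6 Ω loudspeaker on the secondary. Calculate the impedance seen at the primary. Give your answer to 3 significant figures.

Z_p ≈ 2110 Ω

Z_p = (N_p/N_s)² × Z_s = (1687/90)² × 6 = 2110 Ω.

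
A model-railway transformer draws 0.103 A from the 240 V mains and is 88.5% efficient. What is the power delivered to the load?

P_out ≈ 21.9 W

P_in = V_p I_p = 240 × 0.103 = 24.720 W.
P_out = η P_in = 0.885 × 24.720 = 21.9 W.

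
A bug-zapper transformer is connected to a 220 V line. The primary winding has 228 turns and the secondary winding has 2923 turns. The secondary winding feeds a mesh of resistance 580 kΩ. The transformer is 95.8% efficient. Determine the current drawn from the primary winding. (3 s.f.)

V_s = 220 × 2923/228 = 2820.4 V.
I_s = V_s/R = 2820.4/580000 = 0.0048628 A.
P_out = V_s I_s = 2820.4 × 0.0048628 = 13.715 W.
P_in = P_out/η = 13.715/0.958 = 14.317 W.
I_p = P_in/V_p = 14.317/220 = 0.0651 A.

I_p ≈ 0.0651 A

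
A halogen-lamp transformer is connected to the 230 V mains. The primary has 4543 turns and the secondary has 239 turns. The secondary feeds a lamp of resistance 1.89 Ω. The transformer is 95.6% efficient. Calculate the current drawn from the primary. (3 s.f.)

I_p ≈ 0.352 A

V_s = 230 × 239/4543 = 12.100 V.
I_s = V_s/R = 12.100/1.89 = 6.4021 A.
P_out = V_s I_s = 12.100 × 6.4021 = 77.465 W.
P_in = P_out/η = 77.465/0.956 = 81.030 W.
I_p = P_in/V_p = 81.030/230 = 0.352 A.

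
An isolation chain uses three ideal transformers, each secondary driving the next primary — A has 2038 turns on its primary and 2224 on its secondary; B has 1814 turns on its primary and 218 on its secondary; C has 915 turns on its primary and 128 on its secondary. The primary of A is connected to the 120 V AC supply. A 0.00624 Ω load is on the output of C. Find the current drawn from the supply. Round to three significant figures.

I_supply ≈ 6.47 A

Secondary of A: V = 120.00 × 2224/2038 = 130.95 V.
Secondary of B: V = 130.95 × 218/1814 = 15.737 V.
Secondary of C: V = 15.737 × 128/915 = 2.2015 V.
I_load = 2.2015/0.00624 = 352.81 A, so P_out = 2.2015 × 352.81 = 776.70 W.
All ideal ⇒ P_in = P_out, so I_supply = 776.70/120 = 6.47 A.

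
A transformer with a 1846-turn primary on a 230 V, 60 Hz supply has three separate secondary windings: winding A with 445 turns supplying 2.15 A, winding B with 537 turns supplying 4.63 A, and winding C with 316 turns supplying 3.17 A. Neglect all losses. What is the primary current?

V_A = 230 × 445/1846 = 55.444 V; V_B = 230 × 537/1846 = 66.907 V; V_C = 230 × 316/1846 = 39.372 V.
P_out = V_A I_A + V_B I_B + V_C I_C = 55.444×2.15 + 66.907×4.63 + 39.372×3.17 = 119.21 + 309.78 + 124.81 = 553.79 W.
Ideal ⇒ P_in = P_out, so I_p = P_out/V_p = 553.79/230 = 2.41 A.

I_p ≈ 2.41 A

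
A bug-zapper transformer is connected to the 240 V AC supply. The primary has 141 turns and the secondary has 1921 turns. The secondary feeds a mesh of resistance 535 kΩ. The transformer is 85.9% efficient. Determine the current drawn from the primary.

V_s = 240 × 1921/141 = 3269.8 V.
I_s = V_s/R = 3269.8/535000 = 0.0061118 A.
P_out = V_s I_s = 3269.8 × 0.0061118 = 19.984 W.
P_in = P_out/η = 19.984/0.859 = 23.264 W.
I_p = P_in/V_p = 23.264/240 = 0.0969 A.

I_p ≈ 0.0969 A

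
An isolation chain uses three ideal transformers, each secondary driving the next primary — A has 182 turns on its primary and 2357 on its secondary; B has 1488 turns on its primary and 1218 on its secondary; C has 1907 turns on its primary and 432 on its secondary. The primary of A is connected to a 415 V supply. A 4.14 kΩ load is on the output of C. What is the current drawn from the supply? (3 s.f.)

I_supply ≈ 0.578 A

After A: V = 415.00 × 2357/182 = 5374.5 V.
After B: V = 5374.5 × 1218/1488 = 4399.3 V.
After C: V = 4399.3 × 432/1907 = 996.58 V.
I_load = 996.58/4140 = 0.24072 A, so P_out = 996.58 × 0.24072 = 239.90 W.
All ideal ⇒ P_in = P_out, so I_supply = 239.90/415 = 0.578 A.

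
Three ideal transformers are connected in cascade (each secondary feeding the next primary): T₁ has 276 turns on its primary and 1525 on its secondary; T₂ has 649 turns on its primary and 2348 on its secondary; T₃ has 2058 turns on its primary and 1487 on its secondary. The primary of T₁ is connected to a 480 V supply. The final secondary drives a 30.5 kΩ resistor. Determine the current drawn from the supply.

I_supply ≈ 3.28 A

After T₁: V = 480.00 × 1525/276 = 2652.2 V.
After T₂: V = 2652.2 × 2348/649 = 9595.2 V.
After T₃: V = 9595.2 × 1487/2058 = 6933.0 V.
I_load = 6933.0/30500 = 0.22731 A, so P_out = 6933.0 × 0.22731 = 1575.9 W.
All ideal ⇒ P_in = P_out, so I_supply = 1575.9/480 = 3.28 A.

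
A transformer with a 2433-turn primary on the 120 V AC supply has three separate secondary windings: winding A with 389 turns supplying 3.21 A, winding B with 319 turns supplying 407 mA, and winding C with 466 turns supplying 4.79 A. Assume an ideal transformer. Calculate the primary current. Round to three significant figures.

I_p ≈ 1.48 A

V_A = 120 × 389/2433 = 19.186 V; V_B = 120 × 319/2433 = 15.734 V; V_C = 120 × 466/2433 = 22.984 V.
P_out = V_A I_A + V_B I_B + V_C I_C = 19.186×3.21 + 15.734×0.407 + 22.984×4.79 = 61.588 + 6.4036 + 110.09 = 178.08 W.
Ideal ⇒ P_in = P_out, so I_p = P_out/V_p = 178.08/120 = 1.48 A.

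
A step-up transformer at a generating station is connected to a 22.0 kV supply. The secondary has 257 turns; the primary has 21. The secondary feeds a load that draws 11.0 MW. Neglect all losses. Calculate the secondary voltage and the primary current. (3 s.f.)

V_s = V_p × N_s/N_p = 22000 × 257/21 = 269240 V.
I_s = P/V_s = 1.10×10^7/269240 = 40.856 A.
I_p = I_s × N_s/N_p = 40.856 × 257/21 = 500 A.

V_s ≈ 269000 V, I_p ≈ 500 A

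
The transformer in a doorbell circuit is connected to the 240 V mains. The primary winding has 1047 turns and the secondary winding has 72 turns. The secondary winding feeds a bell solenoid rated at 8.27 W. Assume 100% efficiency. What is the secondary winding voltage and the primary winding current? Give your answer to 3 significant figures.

V_s = V_p × N_s/N_p = 240 × 72/1047 = 16.504 V.
I_s = P/V_s = 8.27/16.504 = 0.50108 A.
I_p = I_s × N_s/N_p = 0.50108 × 72/1047 = 0.0345 A.

V_s ≈ 16.5 V, I_p ≈ 0.0345 A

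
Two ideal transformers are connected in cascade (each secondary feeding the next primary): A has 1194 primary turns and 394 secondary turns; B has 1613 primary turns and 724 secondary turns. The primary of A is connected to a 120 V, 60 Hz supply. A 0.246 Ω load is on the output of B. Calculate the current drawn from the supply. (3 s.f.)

Secondary of A: V = 120.00 × 394/1194 = 39.598 V.
Secondary of B: V = 39.598 × 724/1613 = 17.774 V.
I_load = 17.774/0.246 = 72.251 A, so P_out = 17.774 × 72.251 = 1284.2 W.
All ideal ⇒ P_in = P_out, so I_supply = 1284.2/120 = 10.7 A.

I_supply ≈ 10.7 A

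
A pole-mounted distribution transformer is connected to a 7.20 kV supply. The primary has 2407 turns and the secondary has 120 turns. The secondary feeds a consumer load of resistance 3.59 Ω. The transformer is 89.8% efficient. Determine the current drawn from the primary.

I_p ≈ 5.55 A

V_s = 7200 × 120/2407 = 358.95 V.
I_s = V_s/R = 358.95/3.59 = 99.987 A.
P_out = V_s I_s = 358.95 × 99.987 = 35891 W.
P_in = P_out/η = 35891/0.898 = 39967 W.
I_p = P_in/V_p = 39967/7200 = 5.55 A.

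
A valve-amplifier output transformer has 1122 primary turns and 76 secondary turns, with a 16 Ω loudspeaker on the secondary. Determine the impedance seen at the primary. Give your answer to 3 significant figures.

Z_p ≈ 3490 Ω

Z_p = (N_p/N_s)² × Z_s = (1122/76)² × 16 = 3490 Ω.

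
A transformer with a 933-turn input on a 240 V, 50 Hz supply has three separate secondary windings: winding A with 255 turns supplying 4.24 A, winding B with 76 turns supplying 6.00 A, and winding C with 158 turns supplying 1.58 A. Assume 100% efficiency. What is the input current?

V_A = 240 × 255/933 = 65.595 V; V_B = 240 × 76/933 = 19.550 V; V_C = 240 × 158/933 = 40.643 V.
P_out = V_A I_A + V_B I_B + V_C I_C = 65.595×4.24 + 19.550×6.00 + 40.643×1.58 = 278.12 + 117.30 + 64.216 = 459.64 W.
Ideal ⇒ P_in = P_out, so I_in = P_out/V_in = 459.64/240 = 1.92 A.

I_in ≈ 1.92 A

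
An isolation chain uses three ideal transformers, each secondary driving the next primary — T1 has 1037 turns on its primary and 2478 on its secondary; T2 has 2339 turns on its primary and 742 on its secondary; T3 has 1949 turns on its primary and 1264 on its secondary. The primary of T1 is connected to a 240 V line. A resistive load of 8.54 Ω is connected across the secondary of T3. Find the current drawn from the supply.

After T1: V = 240.00 × 2478/1037 = 573.50 V.
After T2: V = 573.50 × 742/2339 = 181.93 V.
After T3: V = 181.93 × 1264/1949 = 117.99 V.
I_load = 117.99/8.54 = 13.816 A, so P_out = 117.99 × 13.816 = 1630.1 W.
All ideal ⇒ P_in = P_out, so I_supply = 1630.1/240 = 6.79 A.

I_supply ≈ 6.79 A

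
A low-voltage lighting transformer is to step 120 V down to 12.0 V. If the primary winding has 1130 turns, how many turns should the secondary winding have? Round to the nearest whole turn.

N_s/N_p = V_s/V_p, so N_s = 1130 × 12.0/120 = 113.0 ≈ 113 turns.

N_s = 113 turns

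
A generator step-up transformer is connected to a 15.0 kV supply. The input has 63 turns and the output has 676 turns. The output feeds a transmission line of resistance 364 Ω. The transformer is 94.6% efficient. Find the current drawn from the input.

I_in ≈ 5020 A

V_out = 15000 × 676/63 = 160950 V.
I_out = V_out/R = 160950/364 = 442.18 A.
P_out = V_out I_out = 160950 × 442.18 = 7.1169×10^7 W.
P_in = P_out/η = 7.1169×10^7/0.946 = 7.5232×10^7 W.
I_in = P_in/V_in = 7.5232×10^7/15000 = 5020 A.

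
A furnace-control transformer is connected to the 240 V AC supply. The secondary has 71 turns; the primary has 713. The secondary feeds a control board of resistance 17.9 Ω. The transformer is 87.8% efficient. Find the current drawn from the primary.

I_p ≈ 0.151 A

V_s = 240 × 71/713 = 23.899 V.
I_s = V_s/R = 23.899/17.9 = 1.3351 A.
P_out = V_s I_s = 23.899 × 1.3351 = 31.909 W.
P_in = P_out/η = 31.909/0.878 = 36.342 W.
I_p = P_in/V_p = 36.342/240 = 0.151 A.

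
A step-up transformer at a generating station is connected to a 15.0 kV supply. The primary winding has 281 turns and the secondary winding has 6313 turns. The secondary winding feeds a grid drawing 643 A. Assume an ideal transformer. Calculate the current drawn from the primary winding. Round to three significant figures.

I_p ≈ 14400 A

For an ideal transformer I_p N_p = I_s N_s, so I_p = 643 × 6313/281 = 14400 A.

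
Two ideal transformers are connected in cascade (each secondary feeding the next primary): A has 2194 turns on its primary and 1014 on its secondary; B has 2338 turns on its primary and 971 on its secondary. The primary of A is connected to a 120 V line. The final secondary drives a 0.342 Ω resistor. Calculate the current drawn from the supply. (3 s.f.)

Secondary of A: V = 120.00 × 1014/2194 = 55.460 V.
Secondary of B: V = 55.460 × 971/2338 = 23.033 V.
I_load = 23.033/0.342 = 67.349 A, so P_out = 23.033 × 67.349 = 1551.3 W.
All ideal ⇒ P_in = P_out, so I_supply = 1551.3/120 = 12.9 A.

I_supply ≈ 12.9 A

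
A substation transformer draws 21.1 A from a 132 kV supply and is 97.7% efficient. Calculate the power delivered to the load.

P_in = V_in I_in = 132000 × 21.1 = 2.7852×10^6 W.
P_out = η P_in = 0.977 × 2.7852×10^6 = 2.72×10^6 W.

P_out ≈ 2.72×10^6 W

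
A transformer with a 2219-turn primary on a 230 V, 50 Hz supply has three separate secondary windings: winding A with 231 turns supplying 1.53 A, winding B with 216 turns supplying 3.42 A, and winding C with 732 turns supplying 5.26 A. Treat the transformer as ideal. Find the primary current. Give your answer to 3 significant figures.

I_p ≈ 2.23 A

V_A = 230 × 231/2219 = 23.943 V; V_B = 230 × 216/2219 = 22.388 V; V_C = 230 × 732/2219 = 75.872 V.
P_out = V_A I_A + V_B I_B + V_C I_C = 23.943×1.53 + 22.388×3.42 + 75.872×5.26 = 36.633 + 76.569 + 399.09 = 512.29 W.
Ideal ⇒ P_in = P_out, so I_p = P_out/V_p = 512.29/230 = 2.23 A.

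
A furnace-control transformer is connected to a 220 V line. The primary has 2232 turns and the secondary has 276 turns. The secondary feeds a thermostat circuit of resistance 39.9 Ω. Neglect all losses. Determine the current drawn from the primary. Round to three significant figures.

V_s = V_p × N_s/N_p = 220 × 276/2232 = 27.204 V.
I_s = V_s/R = 27.204/39.9 = 0.68181 A.
For an ideal transformer I_p N_p = I_s N_s, so I_p = 0.68181 × 276/2232 = 0.0843 A.

I_p ≈ 0.0843 A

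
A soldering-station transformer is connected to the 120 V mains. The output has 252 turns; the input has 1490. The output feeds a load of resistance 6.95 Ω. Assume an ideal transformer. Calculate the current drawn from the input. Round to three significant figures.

V_out = V_in × N_out/N_in = 120 × 252/1490 = 20.295 V.
I_out = V_out/R = 20.295/6.95 = 2.9202 A.
For an ideal transformer I_in N_in = I_out N_out, so I_in = 2.9202 × 252/1490 = 0.494 A.

I_in ≈ 0.494 A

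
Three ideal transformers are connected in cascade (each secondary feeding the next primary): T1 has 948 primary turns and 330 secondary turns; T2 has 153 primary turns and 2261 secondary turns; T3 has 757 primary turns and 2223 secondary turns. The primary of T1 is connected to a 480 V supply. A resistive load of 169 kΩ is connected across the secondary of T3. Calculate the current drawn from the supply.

I_supply ≈ 0.648 A

Secondary of T1: V = 480.00 × 330/948 = 167.09 V.
Secondary of T2: V = 167.09 × 2261/153 = 2469.2 V.
Secondary of T3: V = 2469.2 × 2223/757 = 7251.0 V.
I_load = 7251.0/169000 = 0.042905 A, so P_out = 7251.0 × 0.042905 = 311.11 W.
All ideal ⇒ P_in = P_out, so I_supply = 311.11/480 = 0.648 A.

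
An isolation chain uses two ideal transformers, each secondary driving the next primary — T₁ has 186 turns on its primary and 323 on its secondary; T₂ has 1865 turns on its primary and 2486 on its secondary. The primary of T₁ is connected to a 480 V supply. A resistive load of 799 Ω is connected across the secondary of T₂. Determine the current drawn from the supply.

I_supply ≈ 3.22 A

After T₁: V = 480.00 × 323/186 = 833.55 V.
After T₂: V = 833.55 × 2486/1865 = 1111.1 V.
I_load = 1111.1/799 = 1.3906 A, so P_out = 1111.1 × 1.3906 = 1545.1 W.
All ideal ⇒ P_in = P_out, so I_supply = 1545.1/480 = 3.22 A.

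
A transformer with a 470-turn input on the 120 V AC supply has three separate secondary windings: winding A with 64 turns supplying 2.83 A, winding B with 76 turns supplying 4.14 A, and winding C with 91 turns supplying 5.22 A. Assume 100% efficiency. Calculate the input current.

I_in ≈ 2.07 A

V_A = 120 × 64/470 = 16.340 V; V_B = 120 × 76/470 = 19.404 V; V_C = 120 × 91/470 = 23.234 V.
P_out = V_A I_A + V_B I_B + V_C I_C = 16.340×2.83 + 19.404×4.14 + 23.234×5.22 = 46.243 + 80.334 + 121.28 = 247.86 W.
Ideal ⇒ P_in = P_out, so I_in = P_out/V_in = 247.86/120 = 2.07 A.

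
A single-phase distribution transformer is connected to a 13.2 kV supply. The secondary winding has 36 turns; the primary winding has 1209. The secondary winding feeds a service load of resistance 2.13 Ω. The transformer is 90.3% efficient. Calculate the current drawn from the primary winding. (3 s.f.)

V_s = 13200 × 36/1209 = 393.05 V.
I_s = V_s/R = 393.05/2.13 = 184.53 A.
P_out = V_s I_s = 393.05 × 184.53 = 72530 W.
P_in = P_out/η = 72530/0.903 = 80322 W.
I_p = P_in/V_p = 80322/13200 = 6.08 A.

I_p ≈ 6.08 A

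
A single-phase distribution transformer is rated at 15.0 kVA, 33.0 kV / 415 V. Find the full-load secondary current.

I_s = S/V_s = 15000/415 = 36.1 A.

I_s ≈ 36.1 A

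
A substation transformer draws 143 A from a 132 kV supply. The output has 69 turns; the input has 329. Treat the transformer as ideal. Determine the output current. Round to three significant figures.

I_out/I_in = N_in/N_out, so I_out = 143 × 329/69 = 682 A.

I_out ≈ 682 A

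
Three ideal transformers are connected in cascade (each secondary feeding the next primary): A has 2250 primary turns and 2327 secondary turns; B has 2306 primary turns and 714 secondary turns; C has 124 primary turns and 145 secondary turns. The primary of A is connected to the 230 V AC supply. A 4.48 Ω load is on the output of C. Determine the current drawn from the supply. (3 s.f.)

Secondary of A: V = 230.00 × 2327/2250 = 237.87 V.
Secondary of B: V = 237.87 × 714/2306 = 73.651 V.
Secondary of C: V = 73.651 × 145/124 = 86.125 V.
I_load = 86.125/4.48 = 19.224 A, so P_out = 86.125 × 19.224 = 1655.7 W.
All ideal ⇒ P_in = P_out, so I_supply = 1655.7/230 = 7.20 A.

I_supply ≈ 7.20 A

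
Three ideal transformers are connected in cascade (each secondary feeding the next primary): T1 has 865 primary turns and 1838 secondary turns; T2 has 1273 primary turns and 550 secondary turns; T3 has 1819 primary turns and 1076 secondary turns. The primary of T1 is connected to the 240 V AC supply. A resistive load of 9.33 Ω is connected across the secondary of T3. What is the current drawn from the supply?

After T1: V = 240.00 × 1838/865 = 509.97 V.
After T2: V = 509.97 × 550/1273 = 220.33 V.
After T3: V = 220.33 × 1076/1819 = 130.33 V.
I_load = 130.33/9.33 = 13.969 A, so P_out = 130.33 × 13.969 = 1820.7 W.
All ideal ⇒ P_in = P_out, so I_supply = 1820.7/240 = 7.59 A.

I_supply ≈ 7.59 A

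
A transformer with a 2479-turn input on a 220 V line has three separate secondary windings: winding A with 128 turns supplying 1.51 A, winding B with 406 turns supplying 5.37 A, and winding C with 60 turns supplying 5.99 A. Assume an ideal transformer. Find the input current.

I_in ≈ 1.10 A

V_A = 220 × 128/2479 = 11.359 V; V_B = 220 × 406/2479 = 36.031 V; V_C = 220 × 60/2479 = 5.3247 V.
P_out = V_A I_A + V_B I_B + V_C I_C = 11.359×1.51 + 36.031×5.37 + 5.3247×5.99 = 17.153 + 193.48 + 31.895 = 242.53 W.
Ideal ⇒ P_in = P_out, so I_in = P_out/V_in = 242.53/220 = 1.10 A.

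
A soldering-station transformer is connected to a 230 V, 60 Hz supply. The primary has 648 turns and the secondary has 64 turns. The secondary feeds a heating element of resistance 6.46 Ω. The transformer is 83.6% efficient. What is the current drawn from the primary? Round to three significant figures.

I_p ≈ 0.415 A

V_s = 230 × 64/648 = 22.716 V.
I_s = V_s/R = 22.716/6.46 = 3.5164 A.
P_out = V_s I_s = 22.716 × 3.5164 = 79.879 W.
P_in = P_out/η = 79.879/0.836 = 95.549 W.
I_p = P_in/V_p = 95.549/230 = 0.415 A.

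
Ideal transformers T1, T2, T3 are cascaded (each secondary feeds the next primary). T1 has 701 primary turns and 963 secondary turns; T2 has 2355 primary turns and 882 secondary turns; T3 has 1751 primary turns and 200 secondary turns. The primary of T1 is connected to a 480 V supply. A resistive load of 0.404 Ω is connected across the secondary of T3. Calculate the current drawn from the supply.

Secondary of T1: V = 480.00 × 963/701 = 659.40 V.
Secondary of T2: V = 659.40 × 882/2355 = 246.96 V.
Secondary of T3: V = 246.96 × 200/1751 = 28.208 V.
I_load = 28.208/0.404 = 69.822 A, so P_out = 28.208 × 69.822 = 1969.5 W.
All ideal ⇒ P_in = P_out, so I_supply = 1969.5/480 = 4.10 A.

I_supply ≈ 4.10 A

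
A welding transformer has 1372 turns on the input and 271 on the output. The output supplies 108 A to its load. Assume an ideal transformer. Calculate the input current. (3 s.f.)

For an ideal transformer I_in/I_out = N_out/N_in, so I_in = 108 × 271/1372 = 21.3 A.

I_in ≈ 21.3 A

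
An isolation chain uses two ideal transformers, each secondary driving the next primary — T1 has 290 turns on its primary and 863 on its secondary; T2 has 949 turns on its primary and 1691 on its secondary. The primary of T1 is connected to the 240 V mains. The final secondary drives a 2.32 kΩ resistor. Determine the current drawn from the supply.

I_supply ≈ 2.91 A

Secondary of T1: V = 240.00 × 863/290 = 714.21 V.
Secondary of T2: V = 714.21 × 1691/949 = 1272.6 V.
I_load = 1272.6/2320 = 0.54855 A, so P_out = 1272.6 × 0.54855 = 698.10 W.
All ideal ⇒ P_in = P_out, so I_supply = 698.10/240 = 2.91 A.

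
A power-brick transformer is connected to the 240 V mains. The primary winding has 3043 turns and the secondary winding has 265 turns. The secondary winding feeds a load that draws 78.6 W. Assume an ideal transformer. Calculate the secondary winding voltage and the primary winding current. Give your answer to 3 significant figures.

V_s ≈ 20.9 V, I_p ≈ 0.327 A

V_s = V_p × N_s/N_p = 240 × 265/3043 = 20.900 V.
I_s = P/V_s = 78.6/20.900 = 3.7607 A.
I_p = I_s × N_s/N_p = 3.7607 × 265/3043 = 0.327 A.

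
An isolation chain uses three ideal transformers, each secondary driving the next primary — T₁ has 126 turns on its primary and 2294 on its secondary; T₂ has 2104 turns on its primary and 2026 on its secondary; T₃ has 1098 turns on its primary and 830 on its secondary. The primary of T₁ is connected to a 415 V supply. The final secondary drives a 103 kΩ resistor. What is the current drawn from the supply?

After T₁: V = 415.00 × 2294/126 = 7555.6 V.
After T₂: V = 7555.6 × 2026/2104 = 7275.5 V.
After T₃: V = 7275.5 × 830/1098 = 5499.7 V.
I_load = 5499.7/103000 = 0.053395 A, so P_out = 5499.7 × 0.053395 = 293.66 W.
All ideal ⇒ P_in = P_out, so I_supply = 293.66/415 = 0.708 A.

I_supply ≈ 0.708 A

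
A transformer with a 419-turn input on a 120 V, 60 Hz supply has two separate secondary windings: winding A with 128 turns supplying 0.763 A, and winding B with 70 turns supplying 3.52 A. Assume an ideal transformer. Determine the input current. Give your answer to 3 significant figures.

I_in ≈ 0.821 A

V_A = 120 × 128/419 = 36.659 V; V_B = 120 × 70/419 = 20.048 V.
P_out = V_A I_A + V_B I_B = 36.659×0.763 + 20.048×3.52 = 27.971 + 70.568 = 98.539 W.
Ideal ⇒ P_in = P_out, so I_in = P_out/V_in = 98.539/120 = 0.821 A.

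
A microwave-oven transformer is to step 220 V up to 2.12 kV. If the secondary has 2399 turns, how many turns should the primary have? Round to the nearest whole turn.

N_p = 249 turns

N_p/N_s = V_p/V_s, so N_p = 2399 × 220/2120 = 249.0 ≈ 249 turns.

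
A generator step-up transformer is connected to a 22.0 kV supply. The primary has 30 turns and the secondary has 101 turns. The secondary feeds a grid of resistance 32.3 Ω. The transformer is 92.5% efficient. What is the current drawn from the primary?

V_s = 22000 × 101/30 = 74067 V.
I_s = V_s/R = 74067/32.3 = 2293.1 A.
P_out = V_s I_s = 74067 × 2293.1 = 1.6984×10^8 W.
P_in = P_out/η = 1.6984×10^8/0.925 = 1.8361×10^8 W.
I_p = P_in/V_p = 1.8361×10^8/22000 = 8350 A.

I_p ≈ 8350 A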